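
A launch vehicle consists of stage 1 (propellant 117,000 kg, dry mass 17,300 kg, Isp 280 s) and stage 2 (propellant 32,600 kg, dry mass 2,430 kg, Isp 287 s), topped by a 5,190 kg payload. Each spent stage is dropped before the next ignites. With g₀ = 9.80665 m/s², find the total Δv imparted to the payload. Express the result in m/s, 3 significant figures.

Ignition mass of stage 1 = 117,000+17,300 + 32,600+2,430 + 5,190 = 174,520 kg.
Stage 1: m₀ = 174,520 kg, m_f = 174,520 − 117,000 = 57,520 kg; Δv = 280×9.80665×ln(3.034) = 2745.9×1.1099 ≈ 3048 m/s.
Stage 2: m₀ = 40,220 kg, m_f = 40,220 − 32,600 = 7,620 kg; Δv = 287×9.80665×ln(5.278) = 2814.5×1.6636 ≈ 4682 m/s.
Total Δv = 3048 + 4682 = 7730 m/s.

Δv ≈ 7730 m/s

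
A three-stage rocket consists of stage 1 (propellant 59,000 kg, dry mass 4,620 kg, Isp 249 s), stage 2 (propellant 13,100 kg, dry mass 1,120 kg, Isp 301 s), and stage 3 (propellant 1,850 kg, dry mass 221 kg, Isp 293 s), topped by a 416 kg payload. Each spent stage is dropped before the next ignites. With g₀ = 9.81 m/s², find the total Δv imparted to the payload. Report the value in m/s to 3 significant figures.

Δv ≈ 11700 m/s

Ignition mass of stage 1 = 59,000+4,620 + 13,100+1,120 + 1,850+221 + 416 = 80,327 kg.
Stage 1: m₀ = 80,327 kg, m_f = 80,327 − 59,000 = 21,327 kg; Δv = 249×9.81×ln(3.766) = 2442.7×1.3261 ≈ 3239 m/s.
Stage 2: m₀ = 16,707 kg, m_f = 16,707 − 13,100 = 3,607 kg; Δv = 301×9.81×ln(4.632) = 2952.8×1.5330 ≈ 4527 m/s.
Stage 3: m₀ = 2,487 kg, m_f = 2,487 − 1,850 = 637 kg; Δv = 293×9.81×ln(3.904) = 2874.3×1.3621 ≈ 3915 m/s.
Total Δv = 3239 + 4527 + 3915 = 11681 m/s.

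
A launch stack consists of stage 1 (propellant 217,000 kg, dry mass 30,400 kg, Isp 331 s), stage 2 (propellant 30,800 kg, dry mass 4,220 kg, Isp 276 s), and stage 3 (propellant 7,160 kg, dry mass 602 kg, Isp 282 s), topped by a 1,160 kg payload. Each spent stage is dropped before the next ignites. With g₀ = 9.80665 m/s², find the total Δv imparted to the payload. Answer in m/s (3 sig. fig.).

Δv ≈ 12200 m/s

Ignition mass of stage 1 = 217,000+30,400 + 30,800+4,220 + 7,160+602 + 1,160 = 291,342 kg.
Stage 1: m₀ = 291,342 kg, m_f = 291,342 − 217,000 = 74,342 kg; Δv = 331×9.80665×ln(3.919) = 3246.0×1.3658 ≈ 4433 m/s.
Stage 2: m₀ = 43,942 kg, m_f = 43,942 − 30,800 = 13,142 kg; Δv = 276×9.80665×ln(3.344) = 2706.6×1.2071 ≈ 3267 m/s.
Stage 3: m₀ = 8,922 kg, m_f = 8,922 − 7,160 = 1,762 kg; Δv = 282×9.80665×ln(5.064) = 2765.5×1.6221 ≈ 4486 m/s.
Total Δv = 4433 + 3267 + 4486 = 12186 m/s.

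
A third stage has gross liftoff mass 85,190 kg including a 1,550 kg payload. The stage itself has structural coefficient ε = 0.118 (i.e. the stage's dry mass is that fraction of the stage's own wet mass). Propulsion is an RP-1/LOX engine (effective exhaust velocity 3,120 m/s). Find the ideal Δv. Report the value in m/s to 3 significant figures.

Δv ≈ 6270 m/s

Stage wet mass = m₀ − payload = 85,190 − 1,550 = 83,640 kg.
Stage dry mass = ε × stage wet mass = 0.118 × 83,640 = 9,869.52 kg.
Burnout mass m_f = stage dry + payload = 9,869.52 + 1,550 = 11,419.52 kg.
Rocket equation: Δv = v_e · ln(85,190/11,419.52) = 3120.0 × ln(7.46) = 3120.0 × 2.0096 ≈ 6270 m/s.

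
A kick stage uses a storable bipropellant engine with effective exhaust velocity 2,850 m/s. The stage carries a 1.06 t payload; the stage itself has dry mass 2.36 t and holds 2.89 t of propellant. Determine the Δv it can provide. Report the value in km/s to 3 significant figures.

m₀ = payload + dry + propellant = 1.06 + 2.36 + 2.89 = 6.31 t.
m_f = payload + dry = 1.06 + 2.36 = 3.42 t.
By the Tsiolkovsky rocket equation, Δv = v_e · ln(m₀/m_f) = 2850.0 × ln(1.845) = 2850.0 × 0.6125 ≈ 1745.6 m/s.

Δv ≈ 1.75 km/s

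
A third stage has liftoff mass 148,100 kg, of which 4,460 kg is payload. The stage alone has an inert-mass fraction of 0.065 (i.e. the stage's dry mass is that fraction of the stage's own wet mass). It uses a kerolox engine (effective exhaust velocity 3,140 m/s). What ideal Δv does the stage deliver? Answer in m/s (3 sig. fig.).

Stage wet mass = m₀ − payload = 148,100 − 4,460 = 143,640 kg.
Stage dry mass = ε × stage wet mass = 0.065 × 143,640 = 9,336.6 kg.
Burnout mass m_f = stage dry + payload = 9,336.6 + 4,460 = 13,796.6 kg.
From the ideal rocket equation, Δv = v_e · ln(148,100/13,796.6) = 3140.0 × ln(10.73) = 3140.0 × 2.3735 ≈ 7453 m/s.

Δv ≈ 7450 m/s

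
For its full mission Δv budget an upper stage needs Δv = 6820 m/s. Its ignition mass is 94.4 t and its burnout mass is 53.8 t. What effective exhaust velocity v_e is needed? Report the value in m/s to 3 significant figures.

ln(m₀/m_f) = ln(94400/53800) = ln(1.755) = 0.5623.
v_e = Δv / ln(m₀/m_f) = 6820 / 0.5623 = 12129.5 m/s.

v_e ≈ 12100 m/s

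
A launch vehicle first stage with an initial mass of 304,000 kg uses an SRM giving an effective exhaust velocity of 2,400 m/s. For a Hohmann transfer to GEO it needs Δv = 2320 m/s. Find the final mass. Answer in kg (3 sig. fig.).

final mass ≈ 116000 kg

m₀/m_f = exp(Δv / v_e) = exp(2320 / 2400.0) = exp(0.9667) = 2.6292.
m_f = m₀ / 2.6292 = 304,000 / 2.6292 = 115,625 kg.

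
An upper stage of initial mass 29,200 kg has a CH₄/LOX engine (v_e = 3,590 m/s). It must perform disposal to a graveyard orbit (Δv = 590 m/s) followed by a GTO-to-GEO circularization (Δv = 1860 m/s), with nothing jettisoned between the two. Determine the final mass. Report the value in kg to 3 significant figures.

final mass ≈ 14800 kg

After the first burn: m = 29200 × exp(−590/3590.0) = 29200 × 0.84845 = 24,774.7 kg.
After the second burn: m = 24,774.7 × exp(−1860/3590.0) = 24,774.7 × 0.59565 = 14,757.1 kg.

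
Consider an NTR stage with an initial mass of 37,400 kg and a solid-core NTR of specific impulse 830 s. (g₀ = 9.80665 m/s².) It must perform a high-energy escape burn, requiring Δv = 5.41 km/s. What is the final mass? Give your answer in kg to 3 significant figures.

final mass ≈ 19200 kg

v_e = Isp · g₀ = 830 × 9.80665 = 8139.5 m/s.
Using Δv = v_e ln(m₀/m_f): m₀/m_f = exp(Δv / v_e) = exp(5410 / 8139.5) = exp(0.6647) = 1.9438.
m_f = m₀ / 1.9438 = 37,400 / 1.9438 = 19,240.7 kg.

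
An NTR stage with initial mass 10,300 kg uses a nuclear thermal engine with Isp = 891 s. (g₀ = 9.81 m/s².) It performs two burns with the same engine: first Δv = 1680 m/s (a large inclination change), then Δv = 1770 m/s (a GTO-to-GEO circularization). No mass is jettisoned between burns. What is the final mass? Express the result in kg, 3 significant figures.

v_e = Isp · g₀ = 891 × 9.81 = 8740.7 m/s.
After the first burn: m = 10300 × exp(−1680/8740.7) = 10300 × 0.82514 = 8,498.94 kg.
After the second burn: m = 8,498.94 × exp(−1770/8740.7) = 8,498.94 × 0.81669 = 6,941 kg.

final mass ≈ 6940 kg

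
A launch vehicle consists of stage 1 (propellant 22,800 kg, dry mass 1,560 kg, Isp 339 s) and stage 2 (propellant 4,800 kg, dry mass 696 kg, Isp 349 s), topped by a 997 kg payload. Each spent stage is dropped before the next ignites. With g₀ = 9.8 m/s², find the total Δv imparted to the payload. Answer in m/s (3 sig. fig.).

Ignition mass of stage 1 = 22,800+1,560 + 4,800+696 + 997 = 30,853 kg.
Stage 1: m₀ = 30,853 kg, m_f = 30,853 − 22,800 = 8,053 kg; Δv = 339×9.8×ln(3.831) = 3322.2×1.3432 ≈ 4462 m/s.
Stage 2: m₀ = 6,493 kg, m_f = 6,493 − 4,800 = 1,693 kg; Δv = 349×9.8×ln(3.835) = 3420.2×1.3442 ≈ 4598 m/s.
Total Δv = 4462 + 4598 = 9060 m/s.

Δv ≈ 9060 m/s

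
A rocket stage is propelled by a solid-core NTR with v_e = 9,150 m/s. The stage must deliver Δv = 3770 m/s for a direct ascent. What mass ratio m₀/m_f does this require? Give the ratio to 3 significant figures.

mass ratio ≈ 1.51

m₀/m_f = exp(Δv / v_e) = exp(3770 / 9150.0) = exp(0.4120) = 1.5099.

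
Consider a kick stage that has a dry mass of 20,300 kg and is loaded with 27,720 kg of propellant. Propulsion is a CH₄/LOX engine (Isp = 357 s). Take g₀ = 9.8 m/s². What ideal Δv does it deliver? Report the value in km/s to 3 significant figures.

Δv ≈ 3.01 km/s

v_e = Isp · g₀ = 357 × 9.8 = 3498.6 m/s.
m₀ = m_dry + m_prop = 20,300 + 27,720 = 48,020 kg.
Δv = v_e · ln(m₀/m_f) = 3498.6 × ln(2.366) = 3498.6 × 0.8610 ≈ 3012.3 m/s.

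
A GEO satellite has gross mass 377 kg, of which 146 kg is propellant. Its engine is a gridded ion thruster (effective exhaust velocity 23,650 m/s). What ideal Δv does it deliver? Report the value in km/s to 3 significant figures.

Δv ≈ 11.6 km/s

m_f = m₀ − m_prop = 377 − 146 = 231 kg.
Δv = v_e · ln(m₀/m_f) = 23650.0 × ln(1.632) = 23650.0 × 0.4898 ≈ 11584.4 m/s.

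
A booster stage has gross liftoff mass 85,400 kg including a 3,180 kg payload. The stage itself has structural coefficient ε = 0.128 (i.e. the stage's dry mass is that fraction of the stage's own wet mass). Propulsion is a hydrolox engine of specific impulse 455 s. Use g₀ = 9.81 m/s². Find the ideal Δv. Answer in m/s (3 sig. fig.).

Δv ≈ 8170 m/s

Stage wet mass = m₀ − payload = 85,400 − 3,180 = 82,220 kg.
Stage dry mass = ε × stage wet mass = 0.128 × 82,220 = 10,524.2 kg.
Burnout mass m_f = stage dry + payload = 10,524.2 + 3,180 = 13,704.2 kg.
v_e = Isp · g₀ = 455 × 9.81 = 4463.6 m/s.
From the ideal rocket equation, Δv = v_e · ln(85,400/13,704.2) = 4463.6 × ln(6.232) = 4463.6 × 1.8296 ≈ 8167 m/s.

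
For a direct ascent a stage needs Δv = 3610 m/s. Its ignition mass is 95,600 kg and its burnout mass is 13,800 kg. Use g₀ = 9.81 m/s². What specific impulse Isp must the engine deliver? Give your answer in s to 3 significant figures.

Isp ≈ 190 s

ln(m₀/m_f) = ln(95600/13800) = ln(6.928) = 1.9355.
v_e = Δv / ln(m₀/m_f) = 3610 / 1.9355 = 1865.1 m/s.
Isp = v_e / g₀ = 1865.1 / 9.81 = 190.1 s.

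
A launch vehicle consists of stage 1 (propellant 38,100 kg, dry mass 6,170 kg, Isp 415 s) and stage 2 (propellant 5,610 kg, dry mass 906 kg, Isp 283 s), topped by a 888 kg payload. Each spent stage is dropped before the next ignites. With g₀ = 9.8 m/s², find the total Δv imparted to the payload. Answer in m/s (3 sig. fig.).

Δv ≈ 9370 m/s

Ignition mass of stage 1 = 38,100+6,170 + 5,610+906 + 888 = 51,674 kg.
Stage 1: m₀ = 51,674 kg, m_f = 51,674 − 38,100 = 13,574 kg; Δv = 415×9.8×ln(3.807) = 4067.0×1.3368 ≈ 5437 m/s.
Stage 2: m₀ = 7,404 kg, m_f = 7,404 − 5,610 = 1,794 kg; Δv = 283×9.8×ln(4.127) = 2773.4×1.4176 ≈ 3931 m/s.
Total Δv = 5437 + 3931 = 9368 m/s.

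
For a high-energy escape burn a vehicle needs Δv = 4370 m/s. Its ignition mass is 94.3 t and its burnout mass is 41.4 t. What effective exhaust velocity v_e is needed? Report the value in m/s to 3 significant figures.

v_e ≈ 5310 m/s

ln(m₀/m_f) = ln(94300/41400) = ln(2.278) = 0.8232.
Using Δv = v_e ln(m₀/m_f): v_e = Δv / ln(m₀/m_f) = 4370 / 0.8232 = 5308.6 m/s.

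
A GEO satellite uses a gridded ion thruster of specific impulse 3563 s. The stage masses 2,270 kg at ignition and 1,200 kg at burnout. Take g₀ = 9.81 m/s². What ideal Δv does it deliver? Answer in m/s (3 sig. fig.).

v_e = Isp · g₀ = 3563 × 9.81 = 34953.0 m/s.
Δv = v_e · ln(m₀/m_f) = 34953.0 × ln(1.892) = 34953.0 × 0.6375 ≈ 22281.1 m/s.

Δv ≈ 22300 m/s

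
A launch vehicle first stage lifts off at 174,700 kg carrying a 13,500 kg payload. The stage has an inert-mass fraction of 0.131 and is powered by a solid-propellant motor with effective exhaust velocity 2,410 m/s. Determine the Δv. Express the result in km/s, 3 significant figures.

Δv ≈ 3.90 km/s

Stage wet mass = m₀ − payload = 174,700 − 13,500 = 161,200 kg.
Stage dry mass = ε × stage wet mass = 0.131 × 161,200 = 21,117.2 kg.
Burnout mass m_f = stage dry + payload = 21,117.2 + 13,500 = 34,617.2 kg.
Δv = v_e · ln(174,700/34,617.2) = 2410.0 × ln(5.047) = 2410.0 × 1.6187 ≈ 3901 m/s.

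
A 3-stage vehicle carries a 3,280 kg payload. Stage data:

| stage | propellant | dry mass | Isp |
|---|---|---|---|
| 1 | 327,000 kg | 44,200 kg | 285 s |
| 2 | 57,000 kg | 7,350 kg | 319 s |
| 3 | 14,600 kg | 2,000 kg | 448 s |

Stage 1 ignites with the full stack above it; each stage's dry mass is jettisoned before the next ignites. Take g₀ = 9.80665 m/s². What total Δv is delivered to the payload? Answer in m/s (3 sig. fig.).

Δv ≈ 12900 m/s

Ignition mass of stage 1 = 327,000+44,200 + 57,000+7,350 + 14,600+2,000 + 3,280 = 455,430 kg.
Stage 1: m₀ = 455,430 kg, m_f = 455,430 − 327,000 = 128,430 kg; Δv = 285×9.80665×ln(3.546) = 2794.9×1.2659 ≈ 3538 m/s.
Stage 2: m₀ = 84,230 kg, m_f = 84,230 − 57,000 = 27,230 kg; Δv = 319×9.80665×ln(3.093) = 3128.3×1.1292 ≈ 3533 m/s.
Stage 3: m₀ = 19,880 kg, m_f = 19,880 − 14,600 = 5,280 kg; Δv = 448×9.80665×ln(3.765) = 4393.4×1.3258 ≈ 5825 m/s.
Total Δv = 3538 + 3533 + 5825 = 12896 m/s.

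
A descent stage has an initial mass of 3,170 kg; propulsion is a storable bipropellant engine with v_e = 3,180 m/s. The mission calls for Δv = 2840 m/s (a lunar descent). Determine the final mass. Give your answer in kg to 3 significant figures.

m₀/m_f = exp(Δv / v_e) = exp(2840 / 3180.0) = exp(0.8931) = 2.4426.
m_f = m₀ / 2.4426 = 3,170 / 2.4426 = 1,297.8 kg.

final mass ≈ 1300 kg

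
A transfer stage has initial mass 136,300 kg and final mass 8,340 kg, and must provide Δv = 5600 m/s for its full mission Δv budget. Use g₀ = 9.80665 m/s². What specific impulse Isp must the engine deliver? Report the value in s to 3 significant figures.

Isp ≈ 204 s

ln(m₀/m_f) = ln(136300/8340) = ln(16.34) = 2.7938.
By the Tsiolkovsky rocket equation, v_e = Δv / ln(m₀/m_f) = 5600 / 2.7938 = 2004.4 m/s.
Isp = v_e / g₀ = 2004.4 / 9.80665 = 204.4 s.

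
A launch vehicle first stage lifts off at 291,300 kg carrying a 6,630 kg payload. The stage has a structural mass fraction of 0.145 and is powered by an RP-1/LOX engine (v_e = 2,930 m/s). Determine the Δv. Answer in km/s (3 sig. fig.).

Stage wet mass = m₀ − payload = 291,300 − 6,630 = 284,670 kg.
Stage dry mass = ε × stage wet mass = 0.145 × 284,670 = 41,277.2 kg.
Burnout mass m_f = stage dry + payload = 41,277.2 + 6,630 = 47,907.2 kg.
Rocket equation: Δv = v_e · ln(291,300/47,907.2) = 2930.0 × ln(6.081) = 2930.0 × 1.8051 ≈ 5289 m/s.

Δv ≈ 5.29 km/s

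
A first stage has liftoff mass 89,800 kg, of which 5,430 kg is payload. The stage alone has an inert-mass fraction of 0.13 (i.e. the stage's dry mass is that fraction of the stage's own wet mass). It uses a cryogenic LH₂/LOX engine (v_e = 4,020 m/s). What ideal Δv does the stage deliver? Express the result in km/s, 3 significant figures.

Stage wet mass = m₀ − payload = 89,800 − 5,430 = 84,370 kg.
Stage dry mass = ε × stage wet mass = 0.13 × 84,370 = 10,968.1 kg.
Burnout mass m_f = stage dry + payload = 10,968.1 + 5,430 = 16,398.1 kg.
Rocket equation: Δv = v_e · ln(89,800/16,398.1) = 4020.0 × ln(5.476) = 4020.0 × 1.7004 ≈ 6836 m/s.

Δv ≈ 6.84 km/s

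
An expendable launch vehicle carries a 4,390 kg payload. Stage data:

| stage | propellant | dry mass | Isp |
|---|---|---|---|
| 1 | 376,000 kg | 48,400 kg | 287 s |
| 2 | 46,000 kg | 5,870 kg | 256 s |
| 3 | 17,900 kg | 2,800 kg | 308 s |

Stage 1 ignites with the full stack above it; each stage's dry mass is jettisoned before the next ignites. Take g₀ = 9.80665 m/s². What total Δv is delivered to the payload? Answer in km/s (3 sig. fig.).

Ignition mass of stage 1 = 376,000+48,400 + 46,000+5,870 + 17,900+2,800 + 4,390 = 501,360 kg.
Stage 1: m₀ = 501,360 kg, m_f = 501,360 − 376,000 = 125,360 kg; Δv = 287×9.80665×ln(3.999) = 2814.5×1.3861 ≈ 3901 m/s.
Stage 2: m₀ = 76,960 kg, m_f = 76,960 − 46,000 = 30,960 kg; Δv = 256×9.80665×ln(2.486) = 2510.5×0.9106 ≈ 2286 m/s.
Stage 3: m₀ = 25,090 kg, m_f = 25,090 − 17,900 = 7,190 kg; Δv = 308×9.80665×ln(3.49) = 3020.4×1.2498 ≈ 3775 m/s.
Total Δv = 3901 + 2286 + 3775 = 9962 m/s.

Δv ≈ 9.96 km/s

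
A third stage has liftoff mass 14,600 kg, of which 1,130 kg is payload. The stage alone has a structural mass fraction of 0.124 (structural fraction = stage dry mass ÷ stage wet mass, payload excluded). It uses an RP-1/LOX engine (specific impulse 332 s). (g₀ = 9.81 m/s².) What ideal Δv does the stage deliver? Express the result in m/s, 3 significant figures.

Δv ≈ 5380 m/s

Stage wet mass = m₀ − payload = 14,600 − 1,130 = 13,470 kg.
Stage dry mass = ε × stage wet mass = 0.124 × 13,470 = 1,670.28 kg.
Burnout mass m_f = stage dry + payload = 1,670.28 + 1,130 = 2,800.28 kg.
v_e = Isp · g₀ = 332 × 9.81 = 3256.9 m/s.
Rocket equation: Δv = v_e · ln(14,600/2,800.28) = 3256.9 × ln(5.214) = 3256.9 × 1.6513 ≈ 5378 m/s.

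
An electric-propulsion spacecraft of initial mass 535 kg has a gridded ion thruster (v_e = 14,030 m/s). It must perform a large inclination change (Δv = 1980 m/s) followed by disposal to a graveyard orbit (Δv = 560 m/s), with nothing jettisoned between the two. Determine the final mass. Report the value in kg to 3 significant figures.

final mass ≈ 446 kg

After the first burn: m = 535 × exp(−1980/14030.0) = 535 × 0.86838 = 464.583 kg.
After the second burn: m = 464.583 × exp(−560/14030.0) = 464.583 × 0.96087 = 446.404 kg.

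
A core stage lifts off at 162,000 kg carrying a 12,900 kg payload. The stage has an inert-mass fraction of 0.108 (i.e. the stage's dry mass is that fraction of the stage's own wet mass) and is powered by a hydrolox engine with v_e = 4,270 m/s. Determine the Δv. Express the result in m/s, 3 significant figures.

Δv ≈ 7350 m/s

Stage wet mass = m₀ − payload = 162,000 − 12,900 = 149,100 kg.
Stage dry mass = ε × stage wet mass = 0.108 × 149,100 = 16,102.8 kg.
Burnout mass m_f = stage dry + payload = 16,102.8 + 12,900 = 29,002.8 kg.
Rocket equation: Δv = v_e · ln(162,000/29,002.8) = 4270.0 × ln(5.586) = 4270.0 × 1.7202 ≈ 7345 m/s.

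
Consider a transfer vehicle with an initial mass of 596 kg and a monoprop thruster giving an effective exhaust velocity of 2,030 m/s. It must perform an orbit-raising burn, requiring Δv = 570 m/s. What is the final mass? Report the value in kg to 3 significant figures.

Rocket equation: m₀/m_f = exp(Δv / v_e) = exp(570 / 2030.0) = exp(0.2808) = 1.3242.
m_f = m₀ / 1.3242 = 596 / 1.3242 = 450.083 kg.

final mass ≈ 450 kg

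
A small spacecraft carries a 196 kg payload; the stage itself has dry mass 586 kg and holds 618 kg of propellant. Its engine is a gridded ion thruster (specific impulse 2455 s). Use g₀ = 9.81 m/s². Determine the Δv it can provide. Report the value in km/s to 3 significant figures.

Δv ≈ 14.0 km/s

v_e = Isp · g₀ = 2455 × 9.81 = 24083.6 m/s.
m₀ = payload + dry + propellant = 196 + 586 + 618 = 1,400 kg.
m_f = payload + dry = 196 + 586 = 782 kg.
Δv = v_e · ln(m₀/m_f) = 24083.6 × ln(1.79) = 24083.6 × 0.5824 ≈ 14025.6 m/s.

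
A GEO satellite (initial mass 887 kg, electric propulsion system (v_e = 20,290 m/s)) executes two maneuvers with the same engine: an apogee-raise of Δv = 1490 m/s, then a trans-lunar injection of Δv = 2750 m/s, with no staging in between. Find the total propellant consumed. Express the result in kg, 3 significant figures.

total propellant consumed ≈ 167 kg

After the first burn: m = 887 × exp(−1490/20290.0) = 887 × 0.92920 = 824.2 kg.
After the second burn: m = 824.2 × exp(−2750/20290.0) = 824.2 × 0.87325 = 719.733 kg.
Total propellant = m₀ − m_final = 887 − 719.733 = 167.267 kg.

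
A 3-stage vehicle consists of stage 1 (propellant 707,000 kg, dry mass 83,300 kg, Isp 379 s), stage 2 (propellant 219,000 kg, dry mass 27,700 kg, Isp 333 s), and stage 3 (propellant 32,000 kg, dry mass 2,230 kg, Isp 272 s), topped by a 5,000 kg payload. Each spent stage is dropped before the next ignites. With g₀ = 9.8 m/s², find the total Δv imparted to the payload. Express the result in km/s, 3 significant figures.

Ignition mass of stage 1 = 707,000+83,300 + 219,000+27,700 + 32,000+2,230 + 5,000 = 1,076,230 kg.
Stage 1: m₀ = 1,076,230 kg, m_f = 1,076,230 − 707,000 = 369,230 kg; Δv = 379×9.8×ln(2.915) = 3714.2×1.0698 ≈ 3973 m/s.
Stage 2: m₀ = 285,930 kg, m_f = 285,930 − 219,000 = 66,930 kg; Δv = 333×9.8×ln(4.272) = 3263.4×1.4521 ≈ 4739 m/s.
Stage 3: m₀ = 39,230 kg, m_f = 39,230 − 32,000 = 7,230 kg; Δv = 272×9.8×ln(5.426) = 2665.6×1.6912 ≈ 4508 m/s.
Total Δv = 3973 + 4739 + 4508 = 13220 m/s.

Δv ≈ 13.2 km/s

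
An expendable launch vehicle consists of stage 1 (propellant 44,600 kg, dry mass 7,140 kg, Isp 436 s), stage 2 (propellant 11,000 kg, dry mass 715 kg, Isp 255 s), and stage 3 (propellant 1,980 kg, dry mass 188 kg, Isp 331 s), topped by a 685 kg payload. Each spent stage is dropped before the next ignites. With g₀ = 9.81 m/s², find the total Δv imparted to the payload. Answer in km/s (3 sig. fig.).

Ignition mass of stage 1 = 44,600+7,140 + 11,000+715 + 1,980+188 + 685 = 66,308 kg.
Stage 1: m₀ = 66,308 kg, m_f = 66,308 − 44,600 = 21,708 kg; Δv = 436×9.81×ln(3.055) = 4277.2×1.1166 ≈ 4776 m/s.
Stage 2: m₀ = 14,568 kg, m_f = 14,568 − 11,000 = 3,568 kg; Δv = 255×9.81×ln(4.083) = 2501.6×1.4068 ≈ 3519 m/s.
Stage 3: m₀ = 2,853 kg, m_f = 2,853 − 1,980 = 873 kg; Δv = 331×9.81×ln(3.268) = 3247.1×1.1842 ≈ 3845 m/s.
Total Δv = 4776 + 3519 + 3845 = 12140 m/s.

Δv ≈ 12.1 km/s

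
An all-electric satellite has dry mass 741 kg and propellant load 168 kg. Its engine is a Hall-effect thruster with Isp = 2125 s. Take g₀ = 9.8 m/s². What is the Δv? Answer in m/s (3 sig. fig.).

v_e = Isp · g₀ = 2125 × 9.8 = 20825.0 m/s.
m₀ = m_dry + m_prop = 741 + 168 = 909 kg.
Using Δv = v_e ln(m₀/m_f): Δv = v_e · ln(m₀/m_f) = 20825.0 × ln(1.227) = 20825.0 × 0.2043 ≈ 4255.5 m/s.

Δv ≈ 4260 m/s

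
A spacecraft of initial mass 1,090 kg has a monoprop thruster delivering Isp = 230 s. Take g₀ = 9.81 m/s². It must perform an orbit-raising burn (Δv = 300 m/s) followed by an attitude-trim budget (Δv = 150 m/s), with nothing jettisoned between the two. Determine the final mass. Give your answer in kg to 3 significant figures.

final mass ≈ 893 kg

v_e = Isp · g₀ = 230 × 9.81 = 2256.3 m/s.
After the first burn: m = 1090 × exp(−300/2256.3) = 1090 × 0.87550 = 954.295 kg.
After the second burn: m = 954.295 × exp(−150/2256.3) = 954.295 × 0.93568 = 892.915 kg.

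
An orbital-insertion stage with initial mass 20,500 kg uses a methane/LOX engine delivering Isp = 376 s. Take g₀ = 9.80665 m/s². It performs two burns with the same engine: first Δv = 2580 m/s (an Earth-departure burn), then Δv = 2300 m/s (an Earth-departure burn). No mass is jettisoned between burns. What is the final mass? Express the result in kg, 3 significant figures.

final mass ≈ 5460 kg

v_e = Isp · g₀ = 376 × 9.80665 = 3687.3 m/s.
After the first burn: m = 20500 × exp(−2580/3687.3) = 20500 × 0.49673 = 10,183 kg.
After the second burn: m = 10,183 × exp(−2300/3687.3) = 10,183 × 0.53592 = 5,457.27 kg.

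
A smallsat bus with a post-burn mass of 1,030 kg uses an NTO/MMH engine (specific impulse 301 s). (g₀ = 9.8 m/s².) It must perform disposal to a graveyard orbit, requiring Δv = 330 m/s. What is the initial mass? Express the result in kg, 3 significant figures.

v_e = Isp · g₀ = 301 × 9.8 = 2949.8 m/s.
m₀/m_f = exp(Δv / v_e) = exp(330 / 2949.8) = exp(0.1119) = 1.1184.
m₀ = m_f × 1.1184 = 1,030 × 1.1184 = 1,151.95 kg.

initial mass ≈ 1150 kg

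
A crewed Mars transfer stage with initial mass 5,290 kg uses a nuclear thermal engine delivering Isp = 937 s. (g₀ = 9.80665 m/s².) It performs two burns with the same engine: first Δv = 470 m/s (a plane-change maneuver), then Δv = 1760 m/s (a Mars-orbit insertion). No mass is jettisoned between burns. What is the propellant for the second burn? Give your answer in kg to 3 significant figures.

propellant for the second burn ≈ 876 kg

v_e = Isp · g₀ = 937 × 9.80665 = 9188.8 m/s.
After the first burn: m = 5290 × exp(−470/9188.8) = 5290 × 0.95014 = 5,026.24 kg.
After the second burn: m = 5,026.24 × exp(−1760/9188.8) = 5,026.24 × 0.82569 = 4,150.12 kg.
Second-burn propellant = 5,026.24 − 4,150.12 = 876.12 kg.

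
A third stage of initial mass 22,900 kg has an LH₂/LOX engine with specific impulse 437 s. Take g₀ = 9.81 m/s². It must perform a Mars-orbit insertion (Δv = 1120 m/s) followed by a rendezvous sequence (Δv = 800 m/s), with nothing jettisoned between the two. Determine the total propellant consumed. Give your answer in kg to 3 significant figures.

v_e = Isp · g₀ = 437 × 9.81 = 4287.0 m/s.
After the first burn: m = 22900 × exp(−1120/4287.0) = 22900 × 0.77008 = 17,634.8 kg.
After the second burn: m = 17,634.8 × exp(−800/4287.0) = 17,634.8 × 0.82977 = 14,632.8 kg.
Total propellant = m₀ − m_final = 22900 − 14,632.8 = 8,267.2 kg.

total propellant consumed ≈ 8270 kg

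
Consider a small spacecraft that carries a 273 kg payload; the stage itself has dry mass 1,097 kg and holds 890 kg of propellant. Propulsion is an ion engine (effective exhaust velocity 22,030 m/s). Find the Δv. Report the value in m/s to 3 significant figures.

m₀ = payload + dry + propellant = 273 + 1,097 + 890 = 2,260 kg.
m_f = payload + dry = 273 + 1,097 = 1,370 kg.
Δv = v_e · ln(m₀/m_f) = 22030.0 × ln(1.65) = 22030.0 × 0.5006 ≈ 11027.2 m/s.

Δv ≈ 11000 m/s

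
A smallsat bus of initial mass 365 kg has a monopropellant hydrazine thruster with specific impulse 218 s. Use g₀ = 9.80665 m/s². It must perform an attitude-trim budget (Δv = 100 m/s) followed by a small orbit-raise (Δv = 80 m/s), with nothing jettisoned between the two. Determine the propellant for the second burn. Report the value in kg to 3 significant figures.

propellant for the second burn ≈ 12.8 kg

v_e = Isp · g₀ = 218 × 9.80665 = 2137.8 m/s.
After the first burn: m = 365 × exp(−100/2137.8) = 365 × 0.95430 = 348.32 kg.
After the second burn: m = 348.32 × exp(−80/2137.8) = 348.32 × 0.96327 = 335.526 kg.
Second-burn propellant = 348.32 − 335.526 = 12.794 kg.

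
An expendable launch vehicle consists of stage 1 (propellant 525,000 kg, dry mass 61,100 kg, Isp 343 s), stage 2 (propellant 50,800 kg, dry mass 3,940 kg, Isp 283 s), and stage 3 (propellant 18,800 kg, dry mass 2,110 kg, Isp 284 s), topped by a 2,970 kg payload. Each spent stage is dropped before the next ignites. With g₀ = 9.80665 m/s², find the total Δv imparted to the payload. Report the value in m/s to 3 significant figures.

Ignition mass of stage 1 = 525,000+61,100 + 50,800+3,940 + 18,800+2,110 + 2,970 = 664,720 kg.
Stage 1: m₀ = 664,720 kg, m_f = 664,720 − 525,000 = 139,720 kg; Δv = 343×9.80665×ln(4.758) = 3363.7×1.5597 ≈ 5246 m/s.
Stage 2: m₀ = 78,620 kg, m_f = 78,620 − 50,800 = 27,820 kg; Δv = 283×9.80665×ln(2.826) = 2775.3×1.0389 ≈ 2883 m/s.
Stage 3: m₀ = 23,880 kg, m_f = 23,880 − 18,800 = 5,080 kg; Δv = 284×9.80665×ln(4.701) = 2785.1×1.5477 ≈ 4311 m/s.
Total Δv = 5246 + 2883 + 4311 = 12440 m/s.

Δv ≈ 12400 m/s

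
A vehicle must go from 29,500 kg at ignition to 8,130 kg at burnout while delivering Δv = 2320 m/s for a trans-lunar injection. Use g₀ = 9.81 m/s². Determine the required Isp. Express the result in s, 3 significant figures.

Isp ≈ 183 s

ln(m₀/m_f) = ln(29500/8130) = ln(3.629) = 1.2888.
Using Δv = v_e ln(m₀/m_f): v_e = Δv / ln(m₀/m_f) = 2320 / 1.2888 = 1800.1 m/s.
Isp = v_e / g₀ = 1800.1 / 9.81 = 183.5 s.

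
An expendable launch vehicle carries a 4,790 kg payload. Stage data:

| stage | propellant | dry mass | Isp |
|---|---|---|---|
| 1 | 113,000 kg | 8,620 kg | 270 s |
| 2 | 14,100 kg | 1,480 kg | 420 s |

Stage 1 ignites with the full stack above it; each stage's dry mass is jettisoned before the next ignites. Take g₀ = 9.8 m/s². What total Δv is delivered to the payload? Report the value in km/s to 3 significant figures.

Δv ≈ 9.05 km/s

Ignition mass of stage 1 = 113,000+8,620 + 14,100+1,480 + 4,790 = 141,990 kg.
Stage 1: m₀ = 141,990 kg, m_f = 141,990 − 113,000 = 28,990 kg; Δv = 270×9.8×ln(4.898) = 2646.0×1.5888 ≈ 4204 m/s.
Stage 2: m₀ = 20,370 kg, m_f = 20,370 − 14,100 = 6,270 kg; Δv = 420×9.8×ln(3.249) = 4116.0×1.1783 ≈ 4850 m/s.
Total Δv = 4204 + 4850 = 9054 m/s.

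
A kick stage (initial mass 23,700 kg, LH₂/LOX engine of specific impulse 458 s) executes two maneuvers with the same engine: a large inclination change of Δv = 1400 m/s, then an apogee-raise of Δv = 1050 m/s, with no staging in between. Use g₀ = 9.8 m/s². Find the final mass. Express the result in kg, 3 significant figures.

final mass ≈ 13700 kg

v_e = Isp · g₀ = 458 × 9.8 = 4488.4 m/s.
After the first burn: m = 23700 × exp(−1400/4488.4) = 23700 × 0.73204 = 17,349.3 kg.
After the second burn: m = 17,349.3 × exp(−1050/4488.4) = 17,349.3 × 0.79141 = 13,730.4 kg.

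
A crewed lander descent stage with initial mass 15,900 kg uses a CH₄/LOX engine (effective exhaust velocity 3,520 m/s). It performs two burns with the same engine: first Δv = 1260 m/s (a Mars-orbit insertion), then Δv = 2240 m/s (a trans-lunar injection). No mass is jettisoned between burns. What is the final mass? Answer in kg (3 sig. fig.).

After the first burn: m = 15900 × exp(−1260/3520.0) = 15900 × 0.69910 = 11,115.7 kg.
After the second burn: m = 11,115.7 × exp(−2240/3520.0) = 11,115.7 × 0.52921 = 5,882.54 kg.

final mass ≈ 5880 kg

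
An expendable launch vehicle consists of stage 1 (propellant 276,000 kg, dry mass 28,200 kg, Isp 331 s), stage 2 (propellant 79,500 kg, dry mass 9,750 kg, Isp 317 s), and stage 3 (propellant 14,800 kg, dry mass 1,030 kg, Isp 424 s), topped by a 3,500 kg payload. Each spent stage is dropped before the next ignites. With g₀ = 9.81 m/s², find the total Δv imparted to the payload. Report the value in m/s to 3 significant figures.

Δv ≈ 13700 m/s

Ignition mass of stage 1 = 276,000+28,200 + 79,500+9,750 + 14,800+1,030 + 3,500 = 412,780 kg.
Stage 1: m₀ = 412,780 kg, m_f = 412,780 − 276,000 = 136,780 kg; Δv = 331×9.81×ln(3.018) = 3247.1×1.1045 ≈ 3587 m/s.
Stage 2: m₀ = 108,580 kg, m_f = 108,580 − 79,500 = 29,080 kg; Δv = 317×9.81×ln(3.734) = 3109.8×1.3174 ≈ 4097 m/s.
Stage 3: m₀ = 19,330 kg, m_f = 19,330 − 14,800 = 4,530 kg; Δv = 424×9.81×ln(4.267) = 4159.4×1.4509 ≈ 6035 m/s.
Total Δv = 3587 + 4097 + 6035 = 13719 m/s.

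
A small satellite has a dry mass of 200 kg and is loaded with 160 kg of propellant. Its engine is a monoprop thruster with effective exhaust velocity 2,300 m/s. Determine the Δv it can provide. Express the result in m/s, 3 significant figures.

Δv ≈ 1350 m/s

m₀ = m_dry + m_prop = 200 + 160 = 360 kg.
From the ideal rocket equation, Δv = v_e · ln(m₀/m_f) = 2300.0 × ln(1.8) = 2300.0 × 0.5878 ≈ 1351.9 m/s.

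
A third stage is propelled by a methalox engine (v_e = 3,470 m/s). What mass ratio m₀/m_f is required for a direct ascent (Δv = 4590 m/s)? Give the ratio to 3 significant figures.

mass ratio ≈ 3.75

From the ideal rocket equation, m₀/m_f = exp(Δv / v_e) = exp(4590 / 3470.0) = exp(1.3228) = 3.7538.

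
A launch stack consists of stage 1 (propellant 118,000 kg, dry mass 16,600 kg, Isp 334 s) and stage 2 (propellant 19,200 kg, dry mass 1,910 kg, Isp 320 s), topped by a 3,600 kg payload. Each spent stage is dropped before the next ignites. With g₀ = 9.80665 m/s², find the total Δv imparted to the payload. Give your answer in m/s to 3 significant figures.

Ignition mass of stage 1 = 118,000+16,600 + 19,200+1,910 + 3,600 = 159,310 kg.
Stage 1: m₀ = 159,310 kg, m_f = 159,310 − 118,000 = 41,310 kg; Δv = 334×9.80665×ln(3.856) = 3275.4×1.3497 ≈ 4421 m/s.
Stage 2: m₀ = 24,710 kg, m_f = 24,710 − 19,200 = 5,510 kg; Δv = 320×9.80665×ln(4.485) = 3138.1×1.5006 ≈ 4709 m/s.
Total Δv = 4421 + 4709 = 9130 m/s.

Δv ≈ 9130 m/s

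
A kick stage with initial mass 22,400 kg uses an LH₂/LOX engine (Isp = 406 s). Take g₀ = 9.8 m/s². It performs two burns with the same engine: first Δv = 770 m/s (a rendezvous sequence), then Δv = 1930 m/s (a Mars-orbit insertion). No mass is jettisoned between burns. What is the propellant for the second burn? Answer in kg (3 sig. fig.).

v_e = Isp · g₀ = 406 × 9.8 = 3978.8 m/s.
After the first burn: m = 22400 × exp(−770/3978.8) = 22400 × 0.82405 = 18,458.7 kg.
After the second burn: m = 18,458.7 × exp(−1930/3978.8) = 18,458.7 × 0.61565 = 11,364.1 kg.
Second-burn propellant = 18,458.7 − 11,364.1 = 7,094.6 kg.

propellant for the second burn ≈ 7090 kg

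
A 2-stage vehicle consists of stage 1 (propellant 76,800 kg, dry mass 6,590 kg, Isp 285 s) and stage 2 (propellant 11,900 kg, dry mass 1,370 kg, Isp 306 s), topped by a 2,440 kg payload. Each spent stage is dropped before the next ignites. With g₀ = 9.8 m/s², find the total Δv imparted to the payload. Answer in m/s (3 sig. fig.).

Ignition mass of stage 1 = 76,800+6,590 + 11,900+1,370 + 2,440 = 99,100 kg.
Stage 1: m₀ = 99,100 kg, m_f = 99,100 − 76,800 = 22,300 kg; Δv = 285×9.8×ln(4.444) = 2793.0×1.4915 ≈ 4166 m/s.
Stage 2: m₀ = 15,710 kg, m_f = 15,710 − 11,900 = 3,810 kg; Δv = 306×9.8×ln(4.123) = 2998.8×1.4167 ≈ 4248 m/s.
Total Δv = 4166 + 4248 = 8414 m/s.

Δv ≈ 8410 m/s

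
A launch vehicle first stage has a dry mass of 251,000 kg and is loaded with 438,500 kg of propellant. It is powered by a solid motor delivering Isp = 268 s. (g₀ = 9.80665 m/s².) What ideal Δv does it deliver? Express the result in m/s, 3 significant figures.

v_e = Isp · g₀ = 268 × 9.80665 = 2628.2 m/s.
m₀ = m_dry + m_prop = 251,000 + 438,500 = 689,500 kg.
By the Tsiolkovsky rocket equation, Δv = v_e · ln(m₀/m_f) = 2628.2 × ln(2.747) = 2628.2 × 1.0105 ≈ 2655.8 m/s.

Δv ≈ 2660 m/s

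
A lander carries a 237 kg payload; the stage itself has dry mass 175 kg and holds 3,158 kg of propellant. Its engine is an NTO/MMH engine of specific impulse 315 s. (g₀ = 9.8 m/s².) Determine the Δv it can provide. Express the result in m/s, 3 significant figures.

v_e = Isp · g₀ = 315 × 9.8 = 3087.0 m/s.
m₀ = payload + dry + propellant = 237 + 175 + 3,158 = 3,570 kg.
m_f = payload + dry = 237 + 175 = 412 kg.
Δv = v_e · ln(m₀/m_f) = 3087.0 × ln(8.665) = 3087.0 × 2.1593 ≈ 6665.8 m/s.

Δv ≈ 6670 m/s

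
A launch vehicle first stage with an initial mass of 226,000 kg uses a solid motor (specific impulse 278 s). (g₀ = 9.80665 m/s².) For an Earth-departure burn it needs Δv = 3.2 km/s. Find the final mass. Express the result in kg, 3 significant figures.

final mass ≈ 69900 kg

v_e = Isp · g₀ = 278 × 9.80665 = 2726.2 m/s.
From the ideal rocket equation, m₀/m_f = exp(Δv / v_e) = exp(3200 / 2726.2) = exp(1.1738) = 3.2342.
m_f = m₀ / 3.2342 = 226,000 / 3.2342 = 69,878.2 kg.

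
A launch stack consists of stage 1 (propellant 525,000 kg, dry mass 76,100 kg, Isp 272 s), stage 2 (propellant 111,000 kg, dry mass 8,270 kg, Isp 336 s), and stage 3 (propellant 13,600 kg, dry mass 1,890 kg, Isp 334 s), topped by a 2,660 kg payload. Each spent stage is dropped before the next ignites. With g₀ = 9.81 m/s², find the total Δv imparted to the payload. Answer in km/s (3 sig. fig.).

Ignition mass of stage 1 = 525,000+76,100 + 111,000+8,270 + 13,600+1,890 + 2,660 = 738,520 kg.
Stage 1: m₀ = 738,520 kg, m_f = 738,520 − 525,000 = 213,520 kg; Δv = 272×9.81×ln(3.459) = 2668.3×1.2409 ≈ 3311 m/s.
Stage 2: m₀ = 137,420 kg, m_f = 137,420 − 111,000 = 26,420 kg; Δv = 336×9.81×ln(5.201) = 3296.2×1.6489 ≈ 5435 m/s.
Stage 3: m₀ = 18,150 kg, m_f = 18,150 − 13,600 = 4,550 kg; Δv = 334×9.81×ln(3.989) = 3276.5×1.3835 ≈ 4533 m/s.
Total Δv = 3311 + 5435 + 4533 = 13279 m/s.

Δv ≈ 13.3 km/s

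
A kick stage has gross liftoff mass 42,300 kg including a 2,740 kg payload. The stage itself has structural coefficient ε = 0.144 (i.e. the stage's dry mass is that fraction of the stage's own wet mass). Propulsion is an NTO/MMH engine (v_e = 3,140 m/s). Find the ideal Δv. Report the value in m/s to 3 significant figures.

Stage wet mass = m₀ − payload = 42,300 − 2,740 = 39,560 kg.
Stage dry mass = ε × stage wet mass = 0.144 × 39,560 = 5,696.64 kg.
Burnout mass m_f = stage dry + payload = 5,696.64 + 2,740 = 8,436.64 kg.
Δv = v_e · ln(42,300/8,436.64) = 3140.0 × ln(5.014) = 3140.0 × 1.6122 ≈ 5062 m/s.

Δv ≈ 5060 m/s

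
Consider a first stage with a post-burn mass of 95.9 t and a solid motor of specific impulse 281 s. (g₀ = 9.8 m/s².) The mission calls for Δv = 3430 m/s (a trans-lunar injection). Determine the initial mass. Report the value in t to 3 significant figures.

initial mass ≈ 333 t

v_e = Isp · g₀ = 281 × 9.8 = 2753.8 m/s.
From the ideal rocket equation, m₀/m_f = exp(Δv / v_e) = exp(3430 / 2753.8) = exp(1.2456) = 3.4749.
m₀ = m_f × 3.4749 = 95.9 × 3.4749 = 333.243 t.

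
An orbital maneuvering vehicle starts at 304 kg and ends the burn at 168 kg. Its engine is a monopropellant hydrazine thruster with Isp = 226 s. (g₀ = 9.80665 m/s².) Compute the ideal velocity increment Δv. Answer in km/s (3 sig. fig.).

Δv ≈ 1.31 km/s

v_e = Isp · g₀ = 226 × 9.80665 = 2216.3 m/s.
Rocket equation: Δv = v_e · ln(m₀/m_f) = 2216.3 × ln(1.81) = 2216.3 × 0.5931 ≈ 1314.4 m/s.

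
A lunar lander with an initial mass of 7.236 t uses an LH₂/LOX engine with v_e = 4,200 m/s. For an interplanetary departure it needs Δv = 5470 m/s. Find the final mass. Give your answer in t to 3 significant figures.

m₀/m_f = exp(Δv / v_e) = exp(5470 / 4200.0) = exp(1.3024) = 3.6780.
m_f = m₀ / 3.6780 = 7.236 / 3.6780 = 1.96737 t.

final mass ≈ 1.97 t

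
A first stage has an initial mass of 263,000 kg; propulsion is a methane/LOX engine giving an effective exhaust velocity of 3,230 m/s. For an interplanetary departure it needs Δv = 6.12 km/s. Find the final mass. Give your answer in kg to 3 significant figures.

final mass ≈ 39500 kg

From the ideal rocket equation, m₀/m_f = exp(Δv / v_e) = exp(6120 / 3230.0) = exp(1.8947) = 6.6508.
m_f = m₀ / 6.6508 = 263,000 / 6.6508 = 39,544.1 kg.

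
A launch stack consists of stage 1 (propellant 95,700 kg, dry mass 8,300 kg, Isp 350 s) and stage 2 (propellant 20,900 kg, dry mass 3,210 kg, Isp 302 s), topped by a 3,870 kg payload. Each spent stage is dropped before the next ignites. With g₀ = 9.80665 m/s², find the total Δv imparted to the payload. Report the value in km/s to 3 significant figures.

Ignition mass of stage 1 = 95,700+8,300 + 20,900+3,210 + 3,870 = 131,980 kg.
Stage 1: m₀ = 131,980 kg, m_f = 131,980 − 95,700 = 36,280 kg; Δv = 350×9.80665×ln(3.638) = 3432.3×1.2914 ≈ 4432 m/s.
Stage 2: m₀ = 27,980 kg, m_f = 27,980 − 20,900 = 7,080 kg; Δv = 302×9.80665×ln(3.952) = 2961.6×1.3742 ≈ 4070 m/s.
Total Δv = 4432 + 4070 = 8502 m/s.

Δv ≈ 8.50 km/s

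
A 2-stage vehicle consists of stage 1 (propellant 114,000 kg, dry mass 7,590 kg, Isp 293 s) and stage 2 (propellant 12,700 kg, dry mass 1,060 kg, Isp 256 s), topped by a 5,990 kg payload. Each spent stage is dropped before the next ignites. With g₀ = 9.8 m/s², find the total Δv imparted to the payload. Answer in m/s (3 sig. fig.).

Ignition mass of stage 1 = 114,000+7,590 + 12,700+1,060 + 5,990 = 141,340 kg.
Stage 1: m₀ = 141,340 kg, m_f = 141,340 − 114,000 = 27,340 kg; Δv = 293×9.8×ln(5.17) = 2871.4×1.6428 ≈ 4717 m/s.
Stage 2: m₀ = 19,750 kg, m_f = 19,750 − 12,700 = 7,050 kg; Δv = 256×9.8×ln(2.801) = 2508.8×1.0301 ≈ 2584 m/s.
Total Δv = 4717 + 2584 = 7301 m/s.

Δv ≈ 7300 m/s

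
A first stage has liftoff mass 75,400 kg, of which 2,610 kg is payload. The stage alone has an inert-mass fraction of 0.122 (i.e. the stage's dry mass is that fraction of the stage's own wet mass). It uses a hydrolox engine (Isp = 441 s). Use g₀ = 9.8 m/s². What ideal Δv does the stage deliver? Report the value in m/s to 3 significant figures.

Δv ≈ 8130 m/s

Stage wet mass = m₀ − payload = 75,400 − 2,610 = 72,790 kg.
Stage dry mass = ε × stage wet mass = 0.122 × 72,790 = 8,880.38 kg.
Burnout mass m_f = stage dry + payload = 8,880.38 + 2,610 = 11,490.38 kg.
v_e = Isp · g₀ = 441 × 9.8 = 4321.8 m/s.
Δv = v_e · ln(75,400/11,490.38) = 4321.8 × ln(6.562) = 4321.8 × 1.8813 ≈ 8131 m/s.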